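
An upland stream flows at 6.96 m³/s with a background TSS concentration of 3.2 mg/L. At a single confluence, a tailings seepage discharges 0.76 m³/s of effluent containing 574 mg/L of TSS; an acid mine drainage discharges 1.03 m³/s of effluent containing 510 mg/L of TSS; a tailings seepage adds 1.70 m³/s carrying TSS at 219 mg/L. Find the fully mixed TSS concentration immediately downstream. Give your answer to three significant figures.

130 mg/L

Flow-weighted average: C = (6.960·3.200 + 0.7600·574.0 + 1.030·510.0 + 1.700·219.0) / 10.45 = 1356/10.45 = 129.8 mg/L.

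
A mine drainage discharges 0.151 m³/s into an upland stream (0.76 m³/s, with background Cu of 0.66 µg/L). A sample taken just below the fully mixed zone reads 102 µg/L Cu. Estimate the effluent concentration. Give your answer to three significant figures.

Mass balance: 0.7600·0.6600 + 0.1510·Cₑ = 0.9110·102.0
→ Cₑ = (0.9110·102.0 − 0.7600·0.6600) / 0.1510 = 612.1 µg/L.

612 µg/L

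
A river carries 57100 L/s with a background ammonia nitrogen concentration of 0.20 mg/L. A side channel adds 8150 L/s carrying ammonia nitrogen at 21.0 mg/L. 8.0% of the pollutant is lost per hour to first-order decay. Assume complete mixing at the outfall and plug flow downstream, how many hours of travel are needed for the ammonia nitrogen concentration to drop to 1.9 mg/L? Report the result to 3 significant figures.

Mixed concentration C = ΣQC/ΣQ = (57100·0.2000 + 8150·21.00) / 65250 = 182600/65250 = 2.798 mg/L.
8.0%/h lost → k = −ln(1 − 0.08) = 0.08338 h⁻¹.
2.798·exp(−k·t) = 1.9 → t = ln(2.798/1.9)/k = 16710 s = 4.642 h.

4.64 h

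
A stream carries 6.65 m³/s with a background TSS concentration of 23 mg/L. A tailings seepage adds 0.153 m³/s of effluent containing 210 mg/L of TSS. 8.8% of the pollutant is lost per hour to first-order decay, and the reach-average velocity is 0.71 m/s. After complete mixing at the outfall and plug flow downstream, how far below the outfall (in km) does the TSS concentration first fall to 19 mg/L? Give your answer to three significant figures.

After mixing, C = (6.650·23.00 + 0.1530·210.0) / 6.803 = 185.1/6.803 = 27.21 mg/L.
8.8%/h lost → k = −ln(1 − 0.088) = 0.09212 h⁻¹.
Set 27.21·exp(−k·t) = 19 → t = ln(27.21/19)/k = 14030 s = 3.897 h.
Distance = v·t = 0.71·14030 = 9961 m = 9.961 km.

9.96 km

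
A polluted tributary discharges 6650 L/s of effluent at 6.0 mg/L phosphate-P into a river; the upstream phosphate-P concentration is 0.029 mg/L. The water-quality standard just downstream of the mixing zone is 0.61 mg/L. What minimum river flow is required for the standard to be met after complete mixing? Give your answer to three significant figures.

Set C_mix = 0.61: (Q·0.02900 + 6650·6.000) / (Q + 6650) = 0.61
→ Q = 6650·(6.000 − 0.61)/(0.61 − 0.02900) = 61690 L/s.

61700 L/s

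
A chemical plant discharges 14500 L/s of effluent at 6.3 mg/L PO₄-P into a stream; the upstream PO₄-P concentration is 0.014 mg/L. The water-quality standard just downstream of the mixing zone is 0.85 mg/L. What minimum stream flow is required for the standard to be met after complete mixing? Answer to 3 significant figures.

94500 L/s

Set C_mix = 0.85: (Q·0.01400 + 14500·6.300) / (Q + 14500) = 0.85
→ Q = 14500·(6.300 − 0.85)/(0.85 − 0.01400) = 94530 L/s.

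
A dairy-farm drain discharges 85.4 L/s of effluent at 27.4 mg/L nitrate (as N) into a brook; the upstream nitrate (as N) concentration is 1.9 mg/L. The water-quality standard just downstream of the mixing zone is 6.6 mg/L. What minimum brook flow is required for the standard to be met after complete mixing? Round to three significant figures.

Set C_mix = 6.6: (Q·1.900 + 85.40·27.40) / (Q + 85.40) = 6.6
→ Q = 85.40·(27.40 − 6.6)/(6.6 − 1.900) = 377.9 L/s.

378 L/s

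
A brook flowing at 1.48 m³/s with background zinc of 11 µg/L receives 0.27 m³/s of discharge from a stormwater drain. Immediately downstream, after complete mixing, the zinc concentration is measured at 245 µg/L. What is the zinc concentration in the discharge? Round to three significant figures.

1530 µg/L

Mass balance: 1.480·11.00 + 0.2700·Cₑ = 1.750·245.0
→ Cₑ = (1.750·245.0 − 1.480·11.00) / 0.2700 = 1528 µg/L.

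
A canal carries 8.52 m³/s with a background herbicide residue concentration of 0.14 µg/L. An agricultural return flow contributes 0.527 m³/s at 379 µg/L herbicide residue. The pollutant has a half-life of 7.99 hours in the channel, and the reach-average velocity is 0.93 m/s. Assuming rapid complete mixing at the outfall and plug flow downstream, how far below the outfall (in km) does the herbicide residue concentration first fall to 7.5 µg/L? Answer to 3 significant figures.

41.9 km

Mixed concentration C = ΣQC/ΣQ = (8.520·0.1400 + 0.5270·379.0) / 9.047 = 200.9/9.047 = 22.21 µg/L.
Half-life 7.99 h → k = ln 2 / 7.99 = 0.08675 h⁻¹ = 2.082 d⁻¹.
Set 22.21·exp(−k·t) = 7.5 → t = ln(22.21/7.5)/k = 45050 s = 12.51 h.
Distance = v·t = 0.93·45050 = 41900 m = 41.90 km.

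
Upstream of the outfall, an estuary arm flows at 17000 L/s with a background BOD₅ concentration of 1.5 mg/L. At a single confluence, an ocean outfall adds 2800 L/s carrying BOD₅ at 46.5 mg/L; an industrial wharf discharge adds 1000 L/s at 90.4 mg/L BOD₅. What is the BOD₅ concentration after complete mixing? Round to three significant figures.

After mixing, C = (17000·1.500 + 2800·46.50 + 1000·90.40) / 20800 = 246100/20800 = 11.83 mg/L.

11.8 mg/L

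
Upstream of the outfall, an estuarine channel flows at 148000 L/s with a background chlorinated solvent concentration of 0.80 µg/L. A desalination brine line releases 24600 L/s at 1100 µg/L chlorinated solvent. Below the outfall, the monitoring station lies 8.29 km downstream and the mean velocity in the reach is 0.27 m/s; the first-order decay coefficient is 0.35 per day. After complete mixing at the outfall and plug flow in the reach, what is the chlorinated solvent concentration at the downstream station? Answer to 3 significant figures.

139 µg/L

Conservation of mass: C = (148000·0.8000 + 24600·1100) / 172600 = 27180000/172600 = 157.5 µg/L.
Travel time t = 8.29·1000 / 0.27 = 30700 s = 8.529 h.
After decay, C = 157.5 × e^(−kt) = 157.5 × 0.8830 = 139.0 µg/L.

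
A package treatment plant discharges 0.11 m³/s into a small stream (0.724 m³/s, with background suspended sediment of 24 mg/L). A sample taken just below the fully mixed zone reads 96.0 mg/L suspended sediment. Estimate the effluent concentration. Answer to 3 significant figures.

Mass balance: 0.7240·24.00 + 0.1100·Cₑ = 0.8340·96.00
→ Cₑ = (0.8340·96.00 − 0.7240·24.00) / 0.1100 = 569.9 mg/L.

570 mg/L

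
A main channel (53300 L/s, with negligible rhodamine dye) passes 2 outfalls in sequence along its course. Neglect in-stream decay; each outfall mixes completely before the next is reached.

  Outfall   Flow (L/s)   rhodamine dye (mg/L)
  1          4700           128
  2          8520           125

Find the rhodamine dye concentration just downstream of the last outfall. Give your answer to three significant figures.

Outfall 1: combined Q = 58000 L/s; C = (53300·0 + 4700·128.0)/58000 = 10.37 mg/L.
Outfall 2: combined Q = 66520 L/s; C = (58000·10.37 + 8520·125.0)/66520 = 25.05 mg/L.

25.1 mg/L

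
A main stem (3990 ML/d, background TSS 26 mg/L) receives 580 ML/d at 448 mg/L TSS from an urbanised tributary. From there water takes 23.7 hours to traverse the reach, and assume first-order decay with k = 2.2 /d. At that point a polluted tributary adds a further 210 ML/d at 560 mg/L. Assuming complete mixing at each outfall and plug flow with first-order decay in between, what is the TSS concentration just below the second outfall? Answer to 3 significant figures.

33.3 mg/L

Conservation of mass: C = (3990·26.00 + 580.0·448.0) / 4570 = 363600/4570 = 79.56 mg/L; combined flow 4570 ML/d.
Decay over the reach: 79.56·exp(−kt) = 79.56·0.1139 = 9.061 mg/L.
At the second outfall, C = (4570·9.061 + 210.0·560.0) / (4570 + 210.0) = 33.27 mg/L.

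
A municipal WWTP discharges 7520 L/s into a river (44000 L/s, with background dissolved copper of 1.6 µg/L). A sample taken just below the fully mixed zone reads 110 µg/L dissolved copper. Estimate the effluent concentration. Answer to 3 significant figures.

744 µg/L

Mass balance: 44000·1.600 + 7520·Cₑ = 51520·110.0
→ Cₑ = (51520·110.0 − 44000·1.600) / 7520 = 744.3 µg/L.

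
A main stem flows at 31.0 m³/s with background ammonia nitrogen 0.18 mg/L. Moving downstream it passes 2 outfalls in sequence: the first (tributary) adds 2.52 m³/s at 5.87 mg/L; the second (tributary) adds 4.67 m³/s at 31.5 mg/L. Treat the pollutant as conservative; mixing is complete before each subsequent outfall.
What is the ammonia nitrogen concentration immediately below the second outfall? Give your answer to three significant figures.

Outfall 1: combined Q = 33.52 m³/s; C = (31.00·0.1800 + 2.520·5.870)/33.52 = 0.6078 mg/L.
Outfall 2: combined Q = 38.19 m³/s; C = (33.52·0.6078 + 4.670·31.50)/38.19 = 4.385 mg/L.

4.39 mg/L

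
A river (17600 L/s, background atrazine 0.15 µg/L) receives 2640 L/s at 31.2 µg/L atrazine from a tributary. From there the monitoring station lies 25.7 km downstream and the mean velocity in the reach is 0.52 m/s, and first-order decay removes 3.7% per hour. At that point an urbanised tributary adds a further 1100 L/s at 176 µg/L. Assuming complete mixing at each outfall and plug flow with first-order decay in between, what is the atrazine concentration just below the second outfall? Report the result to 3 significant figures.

Flow-weighted average: C = (17600·0.1500 + 2640·31.20) / 20240 = 85010/20240 = 4.200 µg/L; combined flow 20240 L/s.
Travel time t = 25.7·1000 / 0.52 = 49420 s = 13.73 h.
3.7%/h lost → k = −ln(1 − 0.037) = 0.03770 h⁻¹.
After decay, C = 4.200 × e^(−kt) = 4.200 × 0.5960 = 2.503 µg/L.
Second outfall: C = (20240·2.503 + 1100·176.0)/21340 = 11.45 µg/L.

11.4 µg/L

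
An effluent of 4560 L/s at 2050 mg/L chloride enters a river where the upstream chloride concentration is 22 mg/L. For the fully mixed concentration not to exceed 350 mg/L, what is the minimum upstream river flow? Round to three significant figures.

23600 L/s

Set C_mix = 350: (Q·22.00 + 4560·2050) / (Q + 4560) = 350
→ Q = 4560·(2050 − 350)/(350 − 22.00) = 23630 L/s.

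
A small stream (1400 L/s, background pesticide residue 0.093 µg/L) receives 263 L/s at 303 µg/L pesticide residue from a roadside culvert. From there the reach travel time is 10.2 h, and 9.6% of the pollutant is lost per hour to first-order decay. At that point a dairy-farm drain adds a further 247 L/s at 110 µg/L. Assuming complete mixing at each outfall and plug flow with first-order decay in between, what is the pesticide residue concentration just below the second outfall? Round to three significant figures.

Flow-weighted average: C = (1400·0.09300 + 263.0·303.0) / 1663 = 79820/1663 = 48.00 µg/L; combined flow 1663 L/s.
9.6%/h lost → k = −ln(1 − 0.096) = 0.1009 h⁻¹.
Decay over the reach: 48.00·exp(−kt) = 48.00·0.3572 = 17.14 µg/L.
At the second outfall, C = (1663·17.14 + 247.0·110.0) / (1663 + 247.0) = 29.15 µg/L.

29.2 µg/L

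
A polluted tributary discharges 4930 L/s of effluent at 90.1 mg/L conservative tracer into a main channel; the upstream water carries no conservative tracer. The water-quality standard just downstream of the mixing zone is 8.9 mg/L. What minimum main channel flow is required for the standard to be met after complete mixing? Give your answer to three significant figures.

Set C_mix = 8.9: (Q·0 + 4930·90.10) / (Q + 4930) = 8.9
→ Q = 4930·(90.10 − 8.9)/(8.9 − 0) = 44980 L/s.

45000 L/s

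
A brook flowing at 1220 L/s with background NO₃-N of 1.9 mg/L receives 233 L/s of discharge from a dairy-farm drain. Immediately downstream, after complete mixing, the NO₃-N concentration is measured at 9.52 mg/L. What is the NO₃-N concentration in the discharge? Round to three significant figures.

49.4 mg/L

Mass balance: 1220·1.900 + 233.0·Cₑ = 1453·9.520
→ Cₑ = (1453·9.520 − 1220·1.900) / 233.0 = 49.42 mg/L.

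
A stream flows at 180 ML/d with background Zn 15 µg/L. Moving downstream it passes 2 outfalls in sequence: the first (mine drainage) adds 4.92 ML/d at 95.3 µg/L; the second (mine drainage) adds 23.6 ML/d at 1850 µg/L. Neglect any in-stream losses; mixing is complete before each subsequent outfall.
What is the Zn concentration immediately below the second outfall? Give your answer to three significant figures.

Outfall 1: combined Q = 184.9 ML/d; C = (180.0·15.00 + 4.920·95.30)/184.9 = 17.14 µg/L.
Outfall 2: combined Q = 208.5 ML/d; C = (184.9·17.14 + 23.60·1850)/208.5 = 224.6 µg/L.

225 µg/L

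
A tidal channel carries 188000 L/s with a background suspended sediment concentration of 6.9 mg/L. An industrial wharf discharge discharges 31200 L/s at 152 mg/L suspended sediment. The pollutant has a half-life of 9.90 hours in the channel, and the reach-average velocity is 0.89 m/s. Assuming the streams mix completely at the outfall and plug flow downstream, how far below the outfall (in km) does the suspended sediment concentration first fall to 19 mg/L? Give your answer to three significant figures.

Mass balance: C = (188000·6.900 + 31200·152.0) / 219200 = 6040000/219200 = 27.55 mg/L.
Half-life 9.90 h → k = ln 2 / 9.90 = 0.07001 h⁻¹ = 1.680 d⁻¹.
Set 27.55·exp(−k·t) = 19 → t = ln(27.55/19)/k = 19110 s = 5.308 h.
Distance = v·t = 0.89·19110 = 17010 m = 17.01 km.

17.0 km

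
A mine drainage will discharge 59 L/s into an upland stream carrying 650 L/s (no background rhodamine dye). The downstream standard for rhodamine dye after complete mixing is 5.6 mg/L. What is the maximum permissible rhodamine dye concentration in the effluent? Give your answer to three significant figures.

67.3 mg/L

At the limit, (Qr·Cr + Qe·Cₑ)/(Qr + Qe) = 5.6:
Cₑ = (709.0·5.6 − 650.0·0) / 59.00 = 67.29 mg/L.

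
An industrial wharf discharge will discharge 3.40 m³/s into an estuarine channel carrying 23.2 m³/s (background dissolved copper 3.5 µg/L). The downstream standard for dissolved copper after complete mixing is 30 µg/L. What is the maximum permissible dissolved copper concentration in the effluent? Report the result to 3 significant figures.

211 µg/L

At the limit, (Qr·Cr + Qe·Cₑ)/(Qr + Qe) = 30:
Cₑ = (26.60·30 − 23.20·3.500) / 3.400 = 210.8 µg/L.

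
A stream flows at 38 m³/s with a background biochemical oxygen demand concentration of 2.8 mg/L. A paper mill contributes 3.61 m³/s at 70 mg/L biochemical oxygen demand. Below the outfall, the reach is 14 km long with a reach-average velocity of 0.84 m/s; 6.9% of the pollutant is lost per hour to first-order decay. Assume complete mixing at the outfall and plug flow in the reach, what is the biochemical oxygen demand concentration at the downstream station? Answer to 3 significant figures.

Mass balance: C = (38.00·2.800 + 3.610·70.00) / 41.61 = 359.1/41.61 = 8.630 mg/L.
Travel time t = 14·1000 / 0.84 = 16670 s = 4.630 h.
6.9%/h lost → k = −ln(1 − 0.069) = 0.07150 h⁻¹.
First-order decay: C = 8.630·exp(−k·t) = 8.630·0.7182 = 6.198 mg/L.

6.20 mg/L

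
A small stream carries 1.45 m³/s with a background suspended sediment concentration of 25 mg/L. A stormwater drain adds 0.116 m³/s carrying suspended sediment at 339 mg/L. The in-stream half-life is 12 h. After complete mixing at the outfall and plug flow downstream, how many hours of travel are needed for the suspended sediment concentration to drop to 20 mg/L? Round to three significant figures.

Conservation of mass: C = (1.450·25.00 + 0.1160·339.0) / 1.566 = 75.57/1.566 = 48.26 mg/L.
Half-life 12 h → k = ln 2 / 12 = 0.05776 h⁻¹ = 1.386 d⁻¹.
48.26·exp(−k·t) = 20 → t = ln(48.26/20)/k = 54900 s = 15.25 h.

15.2 h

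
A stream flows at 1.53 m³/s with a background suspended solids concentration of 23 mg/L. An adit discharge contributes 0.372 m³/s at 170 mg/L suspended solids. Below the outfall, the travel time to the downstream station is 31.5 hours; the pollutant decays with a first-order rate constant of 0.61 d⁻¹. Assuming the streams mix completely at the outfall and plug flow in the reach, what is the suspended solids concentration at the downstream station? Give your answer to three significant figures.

23.2 mg/L

Mixed concentration C = ΣQC/ΣQ = (1.530·23.00 + 0.3720·170.0) / 1.902 = 98.43/1.902 = 51.75 mg/L.
After decay, C = 51.75 × e^(−kt) = 51.75 × 0.4490 = 23.24 mg/L.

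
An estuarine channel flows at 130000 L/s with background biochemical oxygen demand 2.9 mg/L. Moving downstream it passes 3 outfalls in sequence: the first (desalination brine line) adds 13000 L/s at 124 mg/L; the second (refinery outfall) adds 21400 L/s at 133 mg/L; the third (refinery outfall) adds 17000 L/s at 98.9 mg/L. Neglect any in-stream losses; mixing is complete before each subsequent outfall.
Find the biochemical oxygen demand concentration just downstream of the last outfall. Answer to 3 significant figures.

Outfall 1: combined Q = 143000 L/s; C = (130000·2.900 + 13000·124.0)/143000 = 13.91 mg/L.
Outfall 2: combined Q = 164400 L/s; C = (143000·13.91 + 21400·133.0)/164400 = 29.41 mg/L.
Outfall 3: combined Q = 181400 L/s; C = (164400·29.41 + 17000·98.90)/181400 = 35.92 mg/L.

35.9 mg/L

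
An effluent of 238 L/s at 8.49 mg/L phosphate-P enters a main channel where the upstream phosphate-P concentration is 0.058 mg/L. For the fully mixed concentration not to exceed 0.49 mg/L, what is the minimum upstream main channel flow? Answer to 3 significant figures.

4410 L/s

Set C_mix = 0.49: (Q·0.05800 + 238.0·8.490) / (Q + 238.0) = 0.49
→ Q = 238.0·(8.490 − 0.49)/(0.49 − 0.05800) = 4407 L/s.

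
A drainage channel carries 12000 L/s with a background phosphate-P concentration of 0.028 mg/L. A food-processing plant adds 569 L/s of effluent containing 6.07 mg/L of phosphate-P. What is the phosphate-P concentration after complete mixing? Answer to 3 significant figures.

After mixing, C = (12000·0.02800 + 569.0·6.070) / 12570 = 3790/12570 = 0.3015 mg/L.

0.302 mg/L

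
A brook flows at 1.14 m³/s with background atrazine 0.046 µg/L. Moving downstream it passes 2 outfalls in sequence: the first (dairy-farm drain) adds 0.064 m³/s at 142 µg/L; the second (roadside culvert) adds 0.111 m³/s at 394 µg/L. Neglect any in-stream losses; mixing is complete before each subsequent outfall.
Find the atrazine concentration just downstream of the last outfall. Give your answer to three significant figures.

Outfall 1: combined Q = 1.204 m³/s; C = (1.140·0.04600 + 0.06400·142.0)/1.204 = 7.592 µg/L.
Outfall 2: combined Q = 1.315 m³/s; C = (1.204·7.592 + 0.1110·394.0)/1.315 = 40.21 µg/L.

40.2 µg/L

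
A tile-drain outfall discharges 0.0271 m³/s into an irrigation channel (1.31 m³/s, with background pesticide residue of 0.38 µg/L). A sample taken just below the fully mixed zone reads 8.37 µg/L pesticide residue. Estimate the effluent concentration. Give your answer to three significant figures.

Mass balance: 1.310·0.3800 + 0.02710·Cₑ = 1.337·8.370
→ Cₑ = (1.337·8.370 − 1.310·0.3800) / 0.02710 = 394.6 µg/L.

395 µg/L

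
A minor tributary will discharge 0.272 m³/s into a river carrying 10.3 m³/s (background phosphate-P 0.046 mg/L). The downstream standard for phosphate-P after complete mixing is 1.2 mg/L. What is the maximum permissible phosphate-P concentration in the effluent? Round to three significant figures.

At the limit, (Qr·Cr + Qe·Cₑ)/(Qr + Qe) = 1.2:
Cₑ = (10.57·1.2 − 10.30·0.04600) / 0.2720 = 44.90 mg/L.

44.9 mg/L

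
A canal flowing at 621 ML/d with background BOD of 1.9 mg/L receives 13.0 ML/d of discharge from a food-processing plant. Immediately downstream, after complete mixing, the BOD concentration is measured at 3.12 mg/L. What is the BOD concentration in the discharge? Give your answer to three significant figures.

Mass balance: 621.0·1.900 + 13.00·Cₑ = 634.0·3.120
→ Cₑ = (634.0·3.120 − 621.0·1.900) / 13.00 = 61.40 mg/L.

61.4 mg/L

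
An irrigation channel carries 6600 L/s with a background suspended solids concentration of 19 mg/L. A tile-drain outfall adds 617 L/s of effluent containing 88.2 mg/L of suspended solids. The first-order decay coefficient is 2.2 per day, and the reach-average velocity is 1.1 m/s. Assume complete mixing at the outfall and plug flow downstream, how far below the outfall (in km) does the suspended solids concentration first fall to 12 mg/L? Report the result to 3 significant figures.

31.6 km

Flow-weighted average: C = (6600·19.00 + 617.0·88.20) / 7217 = 179800/7217 = 24.92 mg/L.
Set 24.92·exp(−k·t) = 12 → t = ln(24.92/12)/k = 28690 s = 7.970 h.
Distance = v·t = 1.1·28690 = 31560 m = 31.56 km.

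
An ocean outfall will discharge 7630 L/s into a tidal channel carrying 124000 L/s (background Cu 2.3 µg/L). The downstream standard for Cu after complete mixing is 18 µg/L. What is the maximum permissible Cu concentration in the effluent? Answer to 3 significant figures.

273 µg/L

At the limit, (Qr·Cr + Qe·Cₑ)/(Qr + Qe) = 18:
Cₑ = (131600·18 − 124000·2.300) / 7630 = 273.2 µg/L.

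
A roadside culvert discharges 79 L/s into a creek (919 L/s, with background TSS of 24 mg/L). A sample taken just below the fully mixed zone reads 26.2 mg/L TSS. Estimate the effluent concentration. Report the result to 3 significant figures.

51.8 mg/L

Mass balance: 919.0·24.00 + 79.00·Cₑ = 998.0·26.20
→ Cₑ = (998.0·26.20 − 919.0·24.00) / 79.00 = 51.79 mg/L.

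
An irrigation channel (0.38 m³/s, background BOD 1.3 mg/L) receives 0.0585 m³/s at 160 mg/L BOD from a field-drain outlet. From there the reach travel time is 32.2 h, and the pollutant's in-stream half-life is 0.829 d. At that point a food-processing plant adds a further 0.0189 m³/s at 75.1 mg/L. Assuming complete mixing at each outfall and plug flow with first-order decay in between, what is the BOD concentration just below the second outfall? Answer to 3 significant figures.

Flow-weighted average: C = (0.3800·1.300 + 0.05850·160.0) / 0.4385 = 9.854/0.4385 = 22.47 mg/L; combined flow 0.4385 m³/s.
Half-life 0.829 d → k = ln 2 / 0.829 = 0.8361 d⁻¹.
Applying C = C₀e^(−kt): 22.47 × 0.3257 = 7.319 mg/L.
At the second outfall, C = (0.4385·7.319 + 0.01890·75.10) / (0.4385 + 0.01890) = 10.12 mg/L.

10.1 mg/L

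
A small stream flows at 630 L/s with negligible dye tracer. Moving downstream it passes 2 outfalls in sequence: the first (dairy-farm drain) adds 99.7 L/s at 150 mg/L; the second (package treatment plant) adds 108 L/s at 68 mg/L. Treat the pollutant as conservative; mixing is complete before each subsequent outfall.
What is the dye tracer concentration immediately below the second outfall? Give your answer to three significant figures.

26.6 mg/L

Below outfall 1: Q → 729.7 L/s, C = (630.0·0 + 99.70·150.0)/729.7 = 20.49 mg/L.
Below outfall 2: Q → 837.7 L/s, C = (729.7·20.49 + 108.0·68.00)/837.7 = 26.62 mg/L.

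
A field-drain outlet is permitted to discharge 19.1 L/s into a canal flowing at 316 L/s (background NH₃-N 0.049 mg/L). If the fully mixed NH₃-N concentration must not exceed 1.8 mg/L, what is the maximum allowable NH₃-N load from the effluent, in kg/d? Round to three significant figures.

50.8 kg/d

Mass balance at the limit: 316.0·0.04900 + 19.10·Cₑ = 335.1·1.8 → Cₑ = 30.77 mg/L.
19.10 L/s = 0.01910 m³/s. Load = 0.01910 m³/s × 30.77 g/m³ × 86 400 s/d = 50.78 kg/d.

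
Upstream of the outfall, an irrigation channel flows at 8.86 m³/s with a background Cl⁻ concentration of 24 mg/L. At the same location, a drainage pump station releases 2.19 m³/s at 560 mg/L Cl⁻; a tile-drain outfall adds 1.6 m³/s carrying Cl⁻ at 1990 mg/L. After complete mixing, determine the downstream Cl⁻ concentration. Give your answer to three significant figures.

Mass balance: C = (8.860·24.00 + 2.190·560.0 + 1.600·1990) / 12.65 = 4623/12.65 = 365.5 mg/L.

365 mg/L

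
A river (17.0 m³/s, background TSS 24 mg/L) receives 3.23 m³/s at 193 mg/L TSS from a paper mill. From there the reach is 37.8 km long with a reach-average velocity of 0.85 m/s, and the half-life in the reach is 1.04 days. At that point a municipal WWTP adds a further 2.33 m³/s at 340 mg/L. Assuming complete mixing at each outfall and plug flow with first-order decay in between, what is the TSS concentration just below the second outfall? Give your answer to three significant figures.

Conservation of mass: C = (17.00·24.00 + 3.230·193.0) / 20.23 = 1031/20.23 = 50.98 mg/L; combined flow 20.23 m³/s.
Travel time t = 37.8·1000 / 0.85 = 44470 s = 12.35 h.
Half-life 1.04 d → k = ln 2 / 1.04 = 0.6665 d⁻¹.
Applying C = C₀e^(−kt): 50.98 × 0.7096 = 36.18 mg/L.
At the second outfall, C = (20.23·36.18 + 2.330·340.0) / (20.23 + 2.330) = 67.56 mg/L.

67.6 mg/L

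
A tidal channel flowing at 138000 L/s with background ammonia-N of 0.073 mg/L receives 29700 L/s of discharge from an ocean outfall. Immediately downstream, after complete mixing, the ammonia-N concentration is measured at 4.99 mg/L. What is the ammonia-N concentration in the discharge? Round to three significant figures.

Mass balance: 138000·0.07300 + 29700·Cₑ = 167700·4.990
→ Cₑ = (167700·4.990 − 138000·0.07300) / 29700 = 27.84 mg/L.

27.8 mg/L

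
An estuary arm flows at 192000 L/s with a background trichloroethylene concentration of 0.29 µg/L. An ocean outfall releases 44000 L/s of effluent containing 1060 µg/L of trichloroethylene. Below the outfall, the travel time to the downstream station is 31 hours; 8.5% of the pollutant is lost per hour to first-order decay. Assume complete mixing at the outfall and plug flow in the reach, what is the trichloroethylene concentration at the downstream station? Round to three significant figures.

12.6 µg/L

Conservation of mass: C = (192000·0.2900 + 44000·1060) / 236000 = 46700000/236000 = 197.9 µg/L.
8.5%/h lost → k = −ln(1 − 0.085) = 0.08883 h⁻¹.
Applying C = C₀e^(−kt): 197.9 × 0.06369 = 12.60 µg/L.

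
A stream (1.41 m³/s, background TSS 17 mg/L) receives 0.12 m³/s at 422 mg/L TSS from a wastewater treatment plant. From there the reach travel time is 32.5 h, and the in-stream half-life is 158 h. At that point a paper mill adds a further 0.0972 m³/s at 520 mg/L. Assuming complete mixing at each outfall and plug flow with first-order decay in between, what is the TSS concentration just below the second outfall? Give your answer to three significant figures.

70.8 mg/L

Flow-weighted average: C = (1.410·17.00 + 0.1200·422.0) / 1.530 = 74.61/1.530 = 48.76 mg/L; combined flow 1.530 m³/s.
Half-life 158 h → k = ln 2 / 158 = 0.004387 h⁻¹ = 0.1053 d⁻¹.
Decay over the reach: 48.76·exp(−kt) = 48.76·0.8671 = 42.28 mg/L.
Second outfall: C = (1.530·42.28 + 0.09720·520.0)/1.627 = 70.82 mg/L.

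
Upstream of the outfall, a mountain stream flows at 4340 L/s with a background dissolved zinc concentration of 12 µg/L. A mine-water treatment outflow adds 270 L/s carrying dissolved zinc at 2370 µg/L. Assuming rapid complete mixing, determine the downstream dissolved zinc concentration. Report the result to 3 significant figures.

150 µg/L

Flow-weighted average: C = (4340·12.00 + 270.0·2370) / 4610 = 692000/4610 = 150.1 µg/L.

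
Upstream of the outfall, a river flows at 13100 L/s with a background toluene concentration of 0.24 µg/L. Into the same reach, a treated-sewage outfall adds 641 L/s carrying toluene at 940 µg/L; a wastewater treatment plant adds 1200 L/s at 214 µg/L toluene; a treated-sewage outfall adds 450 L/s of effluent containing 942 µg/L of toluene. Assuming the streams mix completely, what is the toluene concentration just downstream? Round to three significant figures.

Flow-weighted average: C = (13100·0.2400 + 641.0·940.0 + 1200·214.0 + 450.0·942.0) / 15390 = 1286000/15390 = 83.58 µg/L.

83.6 µg/L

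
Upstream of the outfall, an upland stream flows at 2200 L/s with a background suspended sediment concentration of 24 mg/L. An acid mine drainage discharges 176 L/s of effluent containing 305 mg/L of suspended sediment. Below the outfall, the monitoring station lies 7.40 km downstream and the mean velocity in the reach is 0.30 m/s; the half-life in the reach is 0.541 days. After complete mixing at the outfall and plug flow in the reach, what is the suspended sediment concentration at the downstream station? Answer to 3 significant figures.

31.1 mg/L

Mixed concentration C = ΣQC/ΣQ = (2200·24.00 + 176.0·305.0) / 2376 = 106500/2376 = 44.81 mg/L.
Travel time t = 7.40·1000 / 0.30 = 24670 s = 6.852 h.
Half-life 0.541 d → k = ln 2 / 0.541 = 1.281 d⁻¹.
First-order decay: C = 44.81·exp(−k·t) = 44.81·0.6937 = 31.09 mg/L.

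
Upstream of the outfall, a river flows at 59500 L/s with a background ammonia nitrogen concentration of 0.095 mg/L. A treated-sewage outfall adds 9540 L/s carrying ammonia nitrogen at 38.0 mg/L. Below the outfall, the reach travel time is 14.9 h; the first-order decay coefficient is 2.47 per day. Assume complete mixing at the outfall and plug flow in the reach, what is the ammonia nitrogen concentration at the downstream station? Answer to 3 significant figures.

1.15 mg/L

Mixed concentration C = ΣQC/ΣQ = (59500·0.09500 + 9540·38.00) / 69040 = 368200/69040 = 5.333 mg/L.
First-order decay: C = 5.333·exp(−k·t) = 5.333·0.2158 = 1.151 mg/L.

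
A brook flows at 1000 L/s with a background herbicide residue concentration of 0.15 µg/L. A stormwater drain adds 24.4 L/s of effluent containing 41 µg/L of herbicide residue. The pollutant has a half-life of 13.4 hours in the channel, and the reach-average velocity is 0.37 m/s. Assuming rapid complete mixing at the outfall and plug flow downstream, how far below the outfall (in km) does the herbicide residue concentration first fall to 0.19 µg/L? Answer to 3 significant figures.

After mixing, C = (1000·0.1500 + 24.40·41.00) / 1024 = 1150/1024 = 1.123 µg/L.
Half-life 13.4 h → k = ln 2 / 13.4 = 0.05173 h⁻¹ = 1.241 d⁻¹.
Set 1.123·exp(−k·t) = 0.19 → t = ln(1.123/0.19)/k = 123700 s = 34.35 h.
Distance = v·t = 0.37·123700 = 45750 m = 45.75 km.

45.8 km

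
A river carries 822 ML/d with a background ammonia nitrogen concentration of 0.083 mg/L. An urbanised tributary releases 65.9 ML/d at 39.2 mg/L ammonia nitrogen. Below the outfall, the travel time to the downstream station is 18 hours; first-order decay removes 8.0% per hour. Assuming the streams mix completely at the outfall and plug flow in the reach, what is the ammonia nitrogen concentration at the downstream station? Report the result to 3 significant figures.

Flow-weighted average: C = (822.0·0.08300 + 65.90·39.20) / 887.9 = 2652/887.9 = 2.986 mg/L.
8.0%/h lost → k = −ln(1 − 0.08) = 0.08338 h⁻¹.
Applying C = C₀e^(−kt): 2.986 × 0.2229 = 0.6657 mg/L.

0.666 mg/L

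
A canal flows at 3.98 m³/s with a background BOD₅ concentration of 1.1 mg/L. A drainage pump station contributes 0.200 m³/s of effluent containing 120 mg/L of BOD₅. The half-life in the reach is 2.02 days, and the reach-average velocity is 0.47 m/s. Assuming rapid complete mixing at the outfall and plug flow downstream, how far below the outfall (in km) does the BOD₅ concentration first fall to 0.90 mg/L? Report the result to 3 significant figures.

239 km

Mixed concentration C = ΣQC/ΣQ = (3.980·1.100 + 0.2000·120.0) / 4.180 = 28.38/4.180 = 6.789 mg/L.
Half-life 2.02 d → k = ln 2 / 2.02 = 0.3431 d⁻¹.
Set 6.789·exp(−k·t) = 0.90 → t = ln(6.789/0.90)/k = 508800 s = 141.3 h.
Distance = v·t = 0.47·508800 = 239100 m = 239.1 km.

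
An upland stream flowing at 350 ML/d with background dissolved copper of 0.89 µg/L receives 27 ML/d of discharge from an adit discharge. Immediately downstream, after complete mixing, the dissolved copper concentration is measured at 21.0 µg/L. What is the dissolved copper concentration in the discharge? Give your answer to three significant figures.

282 µg/L

Mass balance: 350.0·0.8900 + 27.00·Cₑ = 377.0·21.00
→ Cₑ = (377.0·21.00 − 350.0·0.8900) / 27.00 = 281.7 µg/L.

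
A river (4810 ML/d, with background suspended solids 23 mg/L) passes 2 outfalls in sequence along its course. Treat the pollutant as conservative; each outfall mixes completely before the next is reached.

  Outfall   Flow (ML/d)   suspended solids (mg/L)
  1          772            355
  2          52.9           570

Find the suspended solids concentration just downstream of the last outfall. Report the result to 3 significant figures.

73.6 mg/L

Below outfall 1: Q → 5582 ML/d, C = (4810·23.00 + 772.0·355.0)/5582 = 68.92 mg/L.
Below outfall 2: Q → 5635 ML/d, C = (5582·68.92 + 52.90·570.0)/5635 = 73.62 mg/L.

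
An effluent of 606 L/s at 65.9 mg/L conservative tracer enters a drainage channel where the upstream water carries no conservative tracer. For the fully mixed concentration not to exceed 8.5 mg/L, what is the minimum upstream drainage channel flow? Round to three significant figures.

Set C_mix = 8.5: (Q·0 + 606.0·65.90) / (Q + 606.0) = 8.5
→ Q = 606.0·(65.90 − 8.5)/(8.5 − 0) = 4092 L/s.

4090 L/s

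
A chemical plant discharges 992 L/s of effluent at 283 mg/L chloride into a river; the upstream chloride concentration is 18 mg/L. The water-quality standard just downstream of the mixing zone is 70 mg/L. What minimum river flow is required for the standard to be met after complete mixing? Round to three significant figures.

4060 L/s

Set C_mix = 70: (Q·18.00 + 992.0·283.0) / (Q + 992.0) = 70
→ Q = 992.0·(283.0 − 70)/(70 − 18.00) = 4063 L/s.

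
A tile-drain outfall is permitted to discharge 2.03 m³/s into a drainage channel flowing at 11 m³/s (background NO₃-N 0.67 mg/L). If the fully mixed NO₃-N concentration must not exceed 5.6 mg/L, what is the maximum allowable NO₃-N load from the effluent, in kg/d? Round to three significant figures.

5670 kg/d

Mass balance at the limit: 11.00·0.6700 + 2.030·Cₑ = 13.03·5.6 → Cₑ = 32.31 mg/L.
Load = 2.030 m³/s × 32.31 g/m³ × 86 400 s/d = 5668 kg/d.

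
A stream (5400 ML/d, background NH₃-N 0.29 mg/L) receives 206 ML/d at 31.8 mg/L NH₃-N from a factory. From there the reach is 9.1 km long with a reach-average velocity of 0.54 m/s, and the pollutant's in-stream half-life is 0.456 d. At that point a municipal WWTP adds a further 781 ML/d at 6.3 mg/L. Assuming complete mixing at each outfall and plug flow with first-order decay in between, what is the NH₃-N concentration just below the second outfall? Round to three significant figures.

1.72 mg/L

After mixing, C = (5400·0.2900 + 206.0·31.80) / 5606 = 8117/5606 = 1.448 mg/L; combined flow 5606 ML/d.
Travel time t = 9.1·1000 / 0.54 = 16850 s = 4.681 h.
Half-life 0.456 d → k = ln 2 / 0.456 = 1.520 d⁻¹.
First-order decay: C = 1.448·exp(−k·t) = 1.448·0.7434 = 1.076 mg/L.
Second outfall: C = (5606·1.076 + 781.0·6.300)/6387 = 1.715 mg/L.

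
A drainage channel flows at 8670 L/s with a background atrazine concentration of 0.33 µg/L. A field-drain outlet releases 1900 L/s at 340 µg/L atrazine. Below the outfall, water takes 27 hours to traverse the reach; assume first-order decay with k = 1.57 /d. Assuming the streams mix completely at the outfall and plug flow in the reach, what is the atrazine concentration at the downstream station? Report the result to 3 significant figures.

Conservation of mass: C = (8670·0.3300 + 1900·340.0) / 10570 = 648900/10570 = 61.39 µg/L.
Decay over the reach: 61.39·exp(−kt) = 61.39·0.1710 = 10.50 µg/L.

10.5 µg/L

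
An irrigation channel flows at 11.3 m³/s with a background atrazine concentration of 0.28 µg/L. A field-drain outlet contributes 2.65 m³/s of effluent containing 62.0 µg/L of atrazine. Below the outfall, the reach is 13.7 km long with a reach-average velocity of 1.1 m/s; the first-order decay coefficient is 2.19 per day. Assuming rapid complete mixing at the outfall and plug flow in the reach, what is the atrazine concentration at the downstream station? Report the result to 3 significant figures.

8.75 µg/L

Flow-weighted average: C = (11.30·0.2800 + 2.650·62.00) / 13.95 = 167.5/13.95 = 12.00 µg/L.
Travel time t = 13.7·1000 / 1.1 = 12450 s = 3.460 h.
Decay over the reach: 12.00·exp(−kt) = 12.00·0.7293 = 8.755 µg/L.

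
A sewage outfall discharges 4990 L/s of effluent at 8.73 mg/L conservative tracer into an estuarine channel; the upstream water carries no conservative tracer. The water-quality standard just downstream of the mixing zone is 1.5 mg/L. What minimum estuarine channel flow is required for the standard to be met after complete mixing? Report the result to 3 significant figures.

24100 L/s

Set C_mix = 1.5: (Q·0 + 4990·8.730) / (Q + 4990) = 1.5
→ Q = 4990·(8.730 − 1.5)/(1.5 − 0) = 24050 L/s.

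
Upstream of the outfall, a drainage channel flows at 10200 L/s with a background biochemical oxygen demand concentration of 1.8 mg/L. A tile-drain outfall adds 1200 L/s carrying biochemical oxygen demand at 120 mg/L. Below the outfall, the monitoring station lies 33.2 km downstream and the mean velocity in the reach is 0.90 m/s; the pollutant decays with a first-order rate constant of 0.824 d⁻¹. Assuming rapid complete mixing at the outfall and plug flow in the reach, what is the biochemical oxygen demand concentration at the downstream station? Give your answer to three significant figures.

10.0 mg/L

Flow-weighted average: C = (10200·1.800 + 1200·120.0) / 11400 = 162400/11400 = 14.24 mg/L.
Travel time t = 33.2·1000 / 0.90 = 36890 s = 10.25 h.
Applying C = C₀e^(−kt): 14.24 × 0.7034 = 10.02 mg/L.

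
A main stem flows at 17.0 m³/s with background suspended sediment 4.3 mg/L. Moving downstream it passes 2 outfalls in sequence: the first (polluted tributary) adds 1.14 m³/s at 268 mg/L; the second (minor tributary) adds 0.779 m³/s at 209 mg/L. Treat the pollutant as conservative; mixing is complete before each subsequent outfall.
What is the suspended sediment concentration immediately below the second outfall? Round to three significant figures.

Outfall 1: combined Q = 18.14 m³/s; C = (17.00·4.300 + 1.140·268.0)/18.14 = 20.87 mg/L.
Outfall 2: combined Q = 18.92 m³/s; C = (18.14·20.87 + 0.7790·209.0)/18.92 = 28.62 mg/L.

28.6 mg/L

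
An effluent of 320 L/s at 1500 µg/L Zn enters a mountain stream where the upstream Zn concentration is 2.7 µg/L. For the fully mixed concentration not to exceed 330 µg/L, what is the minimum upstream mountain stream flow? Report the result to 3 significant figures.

Set C_mix = 330: (Q·2.700 + 320.0·1500) / (Q + 320.0) = 330
→ Q = 320.0·(1500 − 330)/(330 − 2.700) = 1144 L/s.

1140 L/s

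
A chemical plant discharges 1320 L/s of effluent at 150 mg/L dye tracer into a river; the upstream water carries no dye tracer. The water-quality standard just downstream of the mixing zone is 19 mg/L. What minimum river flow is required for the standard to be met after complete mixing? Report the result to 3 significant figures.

9100 L/s

Set C_mix = 19: (Q·0 + 1320·150.0) / (Q + 1320) = 19
→ Q = 1320·(150.0 − 19)/(19 − 0) = 9101 L/s.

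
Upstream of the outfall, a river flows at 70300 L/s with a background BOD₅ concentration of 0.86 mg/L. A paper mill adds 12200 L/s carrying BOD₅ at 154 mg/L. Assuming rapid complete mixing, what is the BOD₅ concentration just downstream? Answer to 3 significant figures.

23.5 mg/L

Conservation of mass: C = (70300·0.8600 + 12200·154.0) / 82500 = 1939000/82500 = 23.51 mg/L.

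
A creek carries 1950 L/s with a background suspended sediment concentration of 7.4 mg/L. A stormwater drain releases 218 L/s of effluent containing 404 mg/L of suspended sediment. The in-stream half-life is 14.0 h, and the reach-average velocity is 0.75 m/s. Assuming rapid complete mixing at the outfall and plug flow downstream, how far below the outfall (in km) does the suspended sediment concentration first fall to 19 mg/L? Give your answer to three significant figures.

Mixed concentration C = ΣQC/ΣQ = (1950·7.400 + 218.0·404.0) / 2168 = 102500/2168 = 47.28 mg/L.
Half-life 14.0 h → k = ln 2 / 14.0 = 0.04951 h⁻¹ = 1.188 d⁻¹.
Set 47.28·exp(−k·t) = 19 → t = ln(47.28/19)/k = 66290 s = 18.41 h.
Distance = v·t = 0.75·66290 = 49720 m = 49.72 km.

49.7 km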